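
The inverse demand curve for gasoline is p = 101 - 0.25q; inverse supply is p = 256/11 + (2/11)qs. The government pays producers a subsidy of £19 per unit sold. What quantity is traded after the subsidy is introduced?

q' = 224

Pre-subsidy: 101 - 0.25q = 256/11 + (2/11)q gives q* = 180 and p* = 56.
With the subsidy, sellers receive ps = pb + 19 for each unit, where pb is the price buyers pay.
On the curves, pb = 101 - 0.25q and ps = 256/11 + (2/11)q; the wedge ps − pb = 19 gives 256/11 + (2/11)q − (101 - 0.25q) = 19, so q' = 224.
Then pb = 101 − 0.25·224 = 45 and ps = 256/11 + (2/11)·224 = 64.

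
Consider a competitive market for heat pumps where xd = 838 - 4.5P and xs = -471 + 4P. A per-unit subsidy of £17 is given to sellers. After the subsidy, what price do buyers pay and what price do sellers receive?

Pre-subsidy: 838 - 4.5P = -471 + 4P gives P* = 154, x* = 145.
With the subsidy, sellers receive Ps = Pb + 17 for each unit, where Pb is the price buyers pay.
Supply in terms of Pb becomes xs = -471 + 4(Pb + 17) = -403 + 4Pb. Setting this equal to demand: 838 - 4.5Pb = -403 + 4Pb, so Pb = 146.
Sellers receive Ps = 146 + 17 = 163; x' = 838 − 4.5·146 = 181.

Buyers pay £146; sellers receive £163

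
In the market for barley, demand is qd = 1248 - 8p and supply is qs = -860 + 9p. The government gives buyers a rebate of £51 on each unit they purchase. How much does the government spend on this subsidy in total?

Pre-subsidy: 1248 - 8p = -860 + 9p gives p* = 124, q* = 256.
With the rebate, buyers effectively pay pb = ps − 51, where ps is the price sellers receive.
Demand in terms of ps becomes qd = 1248 − 8(ps − 51) = 1656 - 8ps. Setting this equal to supply: 1656 - 8ps = -860 + 9ps, so ps = 148.
Buyers pay pb = 148 − 51 = 97; q' = -860 + 9·148 = 472.
Government outlay = subsidy × quantity = 51 × 472 = 24072.

Government cost = £24072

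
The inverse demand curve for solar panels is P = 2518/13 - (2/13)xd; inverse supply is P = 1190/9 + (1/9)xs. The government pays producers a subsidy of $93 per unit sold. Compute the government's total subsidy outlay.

Government cost = $54219

Pre-subsidy: 2518/13 - (2/13)x = 1190/9 + (1/9)x gives x* = 232 and P* = 158.
With the subsidy, sellers receive Ps = Pb + 93 for each unit, where Pb is the price buyers pay.
On the curves, Pb = 2518/13 - (2/13)x and Ps = 1190/9 + (1/9)x; the wedge Ps − Pb = 93 gives 1190/9 + (1/9)x − (2518/13 - (2/13)x) = 93, so x' = 583.
Then Pb = 2518/13 − (2/13)·583 = 104 and Ps = 1190/9 + (1/9)·583 = 197.
Government outlay = subsidy × quantity = 93 × 583 = 54219.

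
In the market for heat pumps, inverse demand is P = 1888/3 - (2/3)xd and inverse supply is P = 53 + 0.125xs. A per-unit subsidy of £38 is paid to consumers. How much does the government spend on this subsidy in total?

Pre-subsidy: 1888/3 - (2/3)x = 53 + 0.125x gives x* = 728 and P* = 144.
With the rebate, buyers effectively pay Pb = Ps − 38, where Ps is the price sellers receive.
On the curves, Pb = 1888/3 - (2/3)x and Ps = 53 + 0.125x; the wedge Ps − Pb = 38 gives 53 + 0.125x − (1888/3 - (2/3)x) = 38, so x' = 776.
Then Pb = 1888/3 − (2/3)·776 = 112 and Ps = 53 + 0.125·776 = 150.
Government outlay = subsidy × quantity = 38 × 776 = 29488.

Government cost = £29488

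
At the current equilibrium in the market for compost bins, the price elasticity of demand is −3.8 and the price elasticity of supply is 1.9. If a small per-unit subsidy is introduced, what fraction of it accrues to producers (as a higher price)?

For a small subsidy around the equilibrium, the benefit split depends on the relative slopes, which at a point are proportional to the elasticities.
Buyer share = εs/(εs + |εd|) = 1.9/(1.9 + 3.8) = 1/3; seller share = |εd|/(εs + |εd|) = 2/3.
So producers capture 2/3 of the subsidy.

Producer share = 2/3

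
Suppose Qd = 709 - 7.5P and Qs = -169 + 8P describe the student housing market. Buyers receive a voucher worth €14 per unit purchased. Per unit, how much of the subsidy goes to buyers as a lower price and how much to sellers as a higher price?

Buyers gain 224/31 per unit; sellers gain 210/31 per unit

Pre-subsidy: 709 - 7.5P = -169 + 8P gives P* = 1756/31, Q* = 8809/31.
With the rebate, buyers effectively pay Pb = Ps − 14, where Ps is the price sellers receive.
Demand in terms of Ps becomes Qd = 709 − 7.5(Ps − 14) = 814 - 7.5Ps. Setting this equal to supply: 814 - 7.5Ps = -169 + 8Ps, so Ps = 1966/31.
Buyers pay Pb = 1966/31 − 14 = 1532/31; Q' = -169 + 8·(1966/31) = 10489/31.
Buyers' price falls by P* − Pb = 1756/31 − 1532/31 = 224/31; sellers' price rises by Ps − P* = 1966/31 − 1756/31 = 210/31.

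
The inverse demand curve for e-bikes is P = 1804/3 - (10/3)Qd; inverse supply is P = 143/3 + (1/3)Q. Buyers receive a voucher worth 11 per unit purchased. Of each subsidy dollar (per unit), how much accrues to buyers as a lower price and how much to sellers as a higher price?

Buyers gain 10 per unit; sellers gain 1 per unit

Pre-subsidy: 1804/3 - (10/3)Q = 143/3 + (1/3)Q gives Q* = 151 and P* = 98.
With the rebate, buyers effectively pay Pb = Ps − 11, where Ps is the price sellers receive.
On the curves, Pb = 1804/3 - (10/3)Q and Ps = 143/3 + (1/3)Q; the wedge Ps − Pb = 11 gives 143/3 + (1/3)Q − (1804/3 - (10/3)Q) = 11, so Q' = 154.
Then Pb = 1804/3 − (10/3)·154 = 88 and Ps = 143/3 + (1/3)·154 = 99.
Buyers' price falls by P* − Pb = 98 − 88 = 10; sellers' price rises by Ps − P* = 99 − 98 = 1.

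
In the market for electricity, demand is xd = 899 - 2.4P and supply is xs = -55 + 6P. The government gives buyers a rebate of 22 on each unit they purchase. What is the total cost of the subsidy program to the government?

Government cost = 102278/7

Pre-subsidy: 899 - 2.4P = -55 + 6P gives P* = 795/7, x* = 4385/7.
With the rebate, buyers effectively pay Pb = Ps − 22, where Ps is the price sellers receive.
Demand in terms of Ps becomes xd = 899 − 2.4(Ps − 22) = 951.8 - 2.4Ps. Setting this equal to supply: 951.8 - 2.4Ps = -55 + 6Ps, so Ps = 839/7.
Buyers pay Pb = 839/7 − 22 = 685/7; x' = -55 + 6·(839/7) = 4649/7.
Government outlay = subsidy × quantity = 22 × 4649/7 = 102278/7.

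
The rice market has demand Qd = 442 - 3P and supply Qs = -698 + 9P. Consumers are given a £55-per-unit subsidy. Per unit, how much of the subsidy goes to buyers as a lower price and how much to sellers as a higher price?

Pre-subsidy: 442 - 3P = -698 + 9P gives P* = 95, Q* = 157.
With the rebate, buyers effectively pay Pb = Ps − 55, where Ps is the price sellers receive.
Demand in terms of Ps becomes Qd = 442 − 3(Ps − 55) = 607 - 3Ps. Setting this equal to supply: 607 - 3Ps = -698 + 9Ps, so Ps = 108.75.
Buyers pay Pb = 108.75 − 55 = 53.75; Q' = -698 + 9·108.75 = 280.75.
Buyers' price falls by P* − Pb = 95 − 53.75 = 41.25; sellers' price rises by Ps − P* = 108.75 − 95 = 13.75.

Buyers gain £41.25 per unit; sellers gain £13.75 per unit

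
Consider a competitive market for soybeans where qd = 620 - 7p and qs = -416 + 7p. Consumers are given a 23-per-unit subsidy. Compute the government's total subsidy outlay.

Pre-subsidy: 620 - 7p = -416 + 7p gives p* = 74, q* = 102.
With the rebate, buyers effectively pay pb = ps − 23, where ps is the price sellers receive.
Demand in terms of ps becomes qd = 620 − 7(ps − 23) = 781 - 7ps. Setting this equal to supply: 781 - 7ps = -416 + 7ps, so ps = 85.5.
Buyers pay pb = 85.5 − 23 = 62.5; q' = -416 + 7·85.5 = 182.5.
Government outlay = subsidy × quantity = 23 × 182.5 = 4197.5.

Government cost = 4197.5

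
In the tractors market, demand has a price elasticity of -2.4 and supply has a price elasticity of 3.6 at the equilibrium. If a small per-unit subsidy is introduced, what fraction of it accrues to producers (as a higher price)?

Producer share = 0.4

For a small subsidy around the equilibrium, the benefit split depends on the relative slopes, which at a point are proportional to the elasticities.
Buyer share = εs/(εs + |εd|) = 3.6/(3.6 + 2.4) = 0.6; seller share = |εd|/(εs + |εd|) = 0.4.
So producers capture 0.4 of the subsidy.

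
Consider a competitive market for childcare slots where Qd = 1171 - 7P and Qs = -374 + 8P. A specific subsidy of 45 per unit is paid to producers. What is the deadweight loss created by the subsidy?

Deadweight loss = 3780

Pre-subsidy: 1171 - 7P = -374 + 8P gives P* = 103, Q* = 450.
With the subsidy, sellers receive Ps = Pb + 45 for each unit, where Pb is the price buyers pay.
Supply in terms of Pb becomes Qs = -374 + 8(Pb + 45) = -14 + 8Pb. Setting this equal to demand: 1171 - 7Pb = -14 + 8Pb, so Pb = 79.
Sellers receive Ps = 79 + 45 = 124; Q' = 1171 − 7·79 = 618.
The subsidy expands output by 618 − 450 = 168 past the efficient level; on those units the gap between marginal cost and willingness to pay runs from 0 up to 45.
DWL = ½ × 45 × 168 = 3780.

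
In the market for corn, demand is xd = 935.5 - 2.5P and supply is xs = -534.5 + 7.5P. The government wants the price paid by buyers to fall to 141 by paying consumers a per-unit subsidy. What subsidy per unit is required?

Required subsidy s = 8 per unit

At a buyer price of 141, quantity demanded is 935.5 − 2.5·141 = 583.
Sellers supply 583 only when they receive Ps with -534.5 + 7.5·Ps = 583, i.e. Ps = 149.
s = Ps − Pb = 149 − 141 = 8.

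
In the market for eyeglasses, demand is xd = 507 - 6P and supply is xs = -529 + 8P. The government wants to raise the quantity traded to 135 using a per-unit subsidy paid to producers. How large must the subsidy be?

Required subsidy s = 21 per unit

At x = 135, invert demand for the buyer price: Pb = (507 − 135)/6 = 62; invert supply for the seller price: Ps = (135 − (-529))/8 = 83.
The subsidy must fill the gap: s = Ps − Pb = 83 − 62 = 21.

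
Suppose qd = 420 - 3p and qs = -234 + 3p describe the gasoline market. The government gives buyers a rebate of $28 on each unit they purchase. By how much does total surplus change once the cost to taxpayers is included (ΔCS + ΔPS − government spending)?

Pre-subsidy: 420 - 3p = -234 + 3p gives p* = 109, q* = 93.
With the rebate, buyers effectively pay pb = ps − 28, where ps is the price sellers receive.
Demand in terms of ps becomes qd = 420 − 3(ps − 28) = 504 - 3ps. Setting this equal to supply: 504 - 3ps = -234 + 3ps, so ps = 123.
Buyers pay pb = 123 − 28 = 95; q' = -234 + 3·123 = 135.
ΔCS = ½(93 + 135)(109 − 95) = 1596; ΔPS = ½(93 + 135)(123 − 109) = 1596.
Government spending = 28 × 135 = 3780.
Net change = 1596 + 1596 − 3780 = -588. The loss equals the DWL triangle ½·28·42.

Net change in total surplus = -$588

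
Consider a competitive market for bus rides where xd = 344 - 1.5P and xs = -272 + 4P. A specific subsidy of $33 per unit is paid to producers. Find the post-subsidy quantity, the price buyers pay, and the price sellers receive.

Pre-subsidy: 344 - 1.5P = -272 + 4P gives P* = 112, x* = 176.
With the subsidy, sellers receive Ps = Pb + 33 for each unit, where Pb is the price buyers pay.
Supply in terms of Pb becomes xs = -272 + 4(Pb + 33) = -140 + 4Pb. Setting this equal to demand: 344 - 1.5Pb = -140 + 4Pb, so Pb = 88.
Sellers receive Ps = 88 + 33 = 121; x' = 344 − 1.5·88 = 212.

x' = 212; buyers pay $88; sellers receive $121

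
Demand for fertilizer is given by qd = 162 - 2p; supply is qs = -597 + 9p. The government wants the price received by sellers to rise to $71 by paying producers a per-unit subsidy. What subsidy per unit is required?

Required subsidy s = $11 per unit

At a seller price of 71, quantity supplied is -597 + 9·71 = 42.
Buyers absorb 42 only when they pay pb with 162 − 2·pb = 42, i.e. pb = 60.
s = ps − pb = 71 − 60 = 11.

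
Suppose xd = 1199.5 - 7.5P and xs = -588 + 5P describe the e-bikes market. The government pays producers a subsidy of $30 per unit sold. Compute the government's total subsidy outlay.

Pre-subsidy: 1199.5 - 7.5P = -588 + 5P gives P* = 143, x* = 127.
With the subsidy, sellers receive Ps = Pb + 30 for each unit, where Pb is the price buyers pay.
Supply in terms of Pb becomes xs = -588 + 5(Pb + 30) = -438 + 5Pb. Setting this equal to demand: 1199.5 - 7.5Pb = -438 + 5Pb, so Pb = 131.
Sellers receive Ps = 131 + 30 = 161; x' = 1199.5 − 7.5·131 = 217.
Government outlay = subsidy × quantity = 30 × 217 = 6510.

Government cost = $6510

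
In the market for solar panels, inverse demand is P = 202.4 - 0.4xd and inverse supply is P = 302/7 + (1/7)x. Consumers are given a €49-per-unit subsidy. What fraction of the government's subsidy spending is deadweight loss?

Pre-subsidy: 202.4 - 0.4x = 302/7 + (1/7)x gives x* = 5574/19 and P* = 1616/19.
With the rebate, buyers effectively pay Pb = Ps − 49, where Ps is the price sellers receive.
On the curves, Pb = 202.4 - 0.4x and Ps = 302/7 + (1/7)x; the wedge Ps − Pb = 49 gives 302/7 + (1/7)x − (202.4 - 0.4x) = 49, so x' = 7289/19.
Then Pb = 202.4 − 0.4·(7289/19) = 930/19 and Ps = 302/7 + (1/7)·(7289/19) = 1861/19.
ΔCS = ½(5574/19 + 7289/19)(1616/19 − 930/19) = 232211/19; ΔPS = ½(5574/19 + 7289/19)(1861/19 − 1616/19) = 165865/38.
Government spending = 49 × 7289/19 = 357161/19.
DWL = ½ × 49 × (7289/19 − 5574/19) = 84035/38; fraction = (84035/38) / (357161/19) = 1715/14578.

DWL / government spending = 1715/14578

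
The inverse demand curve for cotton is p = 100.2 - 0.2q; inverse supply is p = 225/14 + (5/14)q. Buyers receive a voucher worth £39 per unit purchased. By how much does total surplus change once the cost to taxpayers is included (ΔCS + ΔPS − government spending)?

Pre-subsidy: 100.2 - 0.2q = 225/14 + (5/14)q gives q* = 151 and p* = 70.
With the rebate, buyers effectively pay pb = ps − 39, where ps is the price sellers receive.
On the curves, pb = 100.2 - 0.2q and ps = 225/14 + (5/14)q; the wedge ps − pb = 39 gives 225/14 + (5/14)q − (100.2 - 0.2q) = 39, so q' = 221.
Then pb = 100.2 − 0.2·221 = 56 and ps = 225/14 + (5/14)·221 = 95.
ΔCS = ½(151 + 221)(70 − 56) = 2604; ΔPS = ½(151 + 221)(95 − 70) = 4650.
Government spending = 39 × 221 = 8619.
Net change = 2604 + 4650 − 8619 = -1365. The loss equals the DWL triangle ½·39·70.

Net change in total surplus = -£1365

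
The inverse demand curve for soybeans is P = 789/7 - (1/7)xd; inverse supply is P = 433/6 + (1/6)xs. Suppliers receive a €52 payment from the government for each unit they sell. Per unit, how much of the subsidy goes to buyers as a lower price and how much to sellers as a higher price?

Pre-subsidy: 789/7 - (1/7)x = 433/6 + (1/6)x gives x* = 131 and P* = 94.
With the subsidy, sellers receive Ps = Pb + 52 for each unit, where Pb is the price buyers pay.
On the curves, Pb = 789/7 - (1/7)x and Ps = 433/6 + (1/6)x; the wedge Ps − Pb = 52 gives 433/6 + (1/6)x − (789/7 - (1/7)x) = 52, so x' = 299.
Then Pb = 789/7 − (1/7)·299 = 70 and Ps = 433/6 + (1/6)·299 = 122.
Buyers' price falls by P* − Pb = 94 − 70 = 24; sellers' price rises by Ps − P* = 122 − 94 = 28.

Buyers gain €24 per unit; sellers gain €28 per unit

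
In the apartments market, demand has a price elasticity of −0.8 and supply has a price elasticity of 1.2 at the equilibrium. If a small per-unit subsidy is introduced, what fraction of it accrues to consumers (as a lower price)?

For a small subsidy around the equilibrium, the benefit split depends on the relative slopes, which at a point are proportional to the elasticities.
Buyer share = εs/(εs + |εd|) = 1.2/(1.2 + 0.8) = 0.6; seller share = |εd|/(εs + |εd|) = 0.4.

Consumer share = 0.6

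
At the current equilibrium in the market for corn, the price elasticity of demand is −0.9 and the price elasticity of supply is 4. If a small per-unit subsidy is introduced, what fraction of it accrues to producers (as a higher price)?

For a small subsidy around the equilibrium, the benefit split depends on the relative slopes, which at a point are proportional to the elasticities.
Buyer share = εs/(εs + |εd|) = 4/(4 + 0.9) = 40/49; seller share = |εd|/(εs + |εd|) = 9/49.
So producers capture 9/49 of the subsidy.

Producer share = 9/49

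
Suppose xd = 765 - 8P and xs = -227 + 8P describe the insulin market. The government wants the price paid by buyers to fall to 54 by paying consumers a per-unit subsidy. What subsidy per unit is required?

Required subsidy s = 16 per unit

At a buyer price of 54, quantity demanded is 765 − 8·54 = 333.
Sellers supply 333 only when they receive Ps with -227 + 8·Ps = 333, i.e. Ps = 70.
s = Ps − Pb = 70 − 54 = 16.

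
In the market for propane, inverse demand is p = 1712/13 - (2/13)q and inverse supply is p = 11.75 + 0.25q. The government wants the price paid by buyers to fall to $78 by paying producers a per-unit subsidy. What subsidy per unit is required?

At a buyer price of 78, quantity demanded is 856 − 6.5·78 = 349.
Sellers supply 349 only when they receive ps = 11.75 + 0.25·349 = 99.
s = ps − pb = 99 − 78 = 21.

Required subsidy s = $21 per unit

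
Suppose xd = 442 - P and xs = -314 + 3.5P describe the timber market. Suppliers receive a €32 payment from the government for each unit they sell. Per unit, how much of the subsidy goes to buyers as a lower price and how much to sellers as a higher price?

Buyers gain 224/9 per unit; sellers gain 64/9 per unit

Pre-subsidy: 442 - P = -314 + 3.5P gives P* = 168, x* = 274.
With the subsidy, sellers receive Ps = Pb + 32 for each unit, where Pb is the price buyers pay.
Supply in terms of Pb becomes xs = -314 + 3.5(Pb + 32) = -202 + 3.5Pb. Setting this equal to demand: 442 - Pb = -202 + 3.5Pb, so Pb = 1288/9.
Sellers receive Ps = 1288/9 + 32 = 1576/9; x' = 442 − 1·(1288/9) = 2690/9.
Buyers' price falls by P* − Pb = 168 − 1288/9 = 224/9; sellers' price rises by Ps − P* = 1576/9 − 168 = 64/9.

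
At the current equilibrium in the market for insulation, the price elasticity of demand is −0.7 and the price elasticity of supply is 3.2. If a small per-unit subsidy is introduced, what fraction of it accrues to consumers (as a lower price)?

Consumer share = 32/39

For a small subsidy around the equilibrium, the benefit split depends on the relative slopes, which at a point are proportional to the elasticities.
Buyer share = εs/(εs + |εd|) = 3.2/(3.2 + 0.7) = 32/39; seller share = |εd|/(εs + |εd|) = 7/39.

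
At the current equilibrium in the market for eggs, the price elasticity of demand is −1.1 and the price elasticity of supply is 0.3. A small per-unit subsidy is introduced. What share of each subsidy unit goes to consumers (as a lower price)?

For a small subsidy around the equilibrium, the benefit split depends on the relative slopes, which at a point are proportional to the elasticities.
Buyer share = εs/(εs + |εd|) = 0.3/(0.3 + 1.1) = 3/14; seller share = |εd|/(εs + |εd|) = 11/14.

Consumer share = 3/14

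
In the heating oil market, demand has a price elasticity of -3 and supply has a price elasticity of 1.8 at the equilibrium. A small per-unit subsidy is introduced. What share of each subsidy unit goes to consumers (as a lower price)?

Consumer share = 0.375

For a small subsidy around the equilibrium, the benefit split depends on the relative slopes, which at a point are proportional to the elasticities.
Buyer share = εs/(εs + |εd|) = 1.8/(1.8 + 3) = 0.375; seller share = |εd|/(εs + |εd|) = 0.625.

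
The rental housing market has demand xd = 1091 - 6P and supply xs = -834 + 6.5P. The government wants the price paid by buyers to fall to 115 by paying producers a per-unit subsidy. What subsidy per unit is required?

Required subsidy s = 75 per unit

At a buyer price of 115, quantity demanded is 1091 − 6·115 = 401.
Sellers supply 401 only when they receive Ps with -834 + 6.5·Ps = 401, i.e. Ps = 190.
s = Ps − Pb = 190 − 115 = 75.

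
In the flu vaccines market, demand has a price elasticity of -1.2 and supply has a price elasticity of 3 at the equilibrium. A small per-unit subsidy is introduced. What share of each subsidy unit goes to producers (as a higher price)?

Producer share = 2/7

For a small subsidy around the equilibrium, the benefit split depends on the relative slopes, which at a point are proportional to the elasticities.
Buyer share = εs/(εs + |εd|) = 3/(3 + 1.2) = 5/7; seller share = |εd|/(εs + |εd|) = 2/7.
So producers capture 2/7 of the subsidy.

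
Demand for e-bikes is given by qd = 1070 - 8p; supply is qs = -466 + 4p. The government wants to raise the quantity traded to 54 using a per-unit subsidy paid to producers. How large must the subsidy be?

At q = 54, invert demand for the buyer price: pb = (1070 − 54)/8 = 127; invert supply for the seller price: ps = (54 − (-466))/4 = 130.
The subsidy must fill the gap: s = ps − pb = 130 − 127 = 3.

Required subsidy s = 3 per unit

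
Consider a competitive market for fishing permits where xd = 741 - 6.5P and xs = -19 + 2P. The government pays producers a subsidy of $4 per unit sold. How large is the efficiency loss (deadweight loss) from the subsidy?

Deadweight loss = 208/17

Pre-subsidy: 741 - 6.5P = -19 + 2P gives P* = 1520/17, x* = 2717/17.
With the subsidy, sellers receive Ps = Pb + 4 for each unit, where Pb is the price buyers pay.
Supply in terms of Pb becomes xs = -19 + 2(Pb + 4) = -11 + 2Pb. Setting this equal to demand: 741 - 6.5Pb = -11 + 2Pb, so Pb = 1504/17.
Sellers receive Ps = 1504/17 + 4 = 1572/17; x' = 741 − 6.5·(1504/17) = 2821/17.
The subsidy expands output by 2821/17 − 2717/17 = 104/17 past the efficient level; on those units the gap between marginal cost and willingness to pay runs from 0 up to 4.
DWL = ½ × 4 × 104/17 = 208/17.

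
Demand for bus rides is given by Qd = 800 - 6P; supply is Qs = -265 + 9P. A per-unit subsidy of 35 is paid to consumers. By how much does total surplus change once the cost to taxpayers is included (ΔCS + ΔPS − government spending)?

Pre-subsidy: 800 - 6P = -265 + 9P gives P* = 71, Q* = 374.
With the rebate, buyers effectively pay Pb = Ps − 35, where Ps is the price sellers receive.
Demand in terms of Ps becomes Qd = 800 − 6(Ps − 35) = 1010 - 6Ps. Setting this equal to supply: 1010 - 6Ps = -265 + 9Ps, so Ps = 85.
Buyers pay Pb = 85 − 35 = 50; Q' = -265 + 9·85 = 500.
ΔCS = ½(374 + 500)(71 − 50) = 9177; ΔPS = ½(374 + 500)(85 − 71) = 6118.
Government spending = 35 × 500 = 17500.
Net change = 9177 + 6118 − 17500 = -2205. The loss equals the DWL triangle ½·35·126.

Net change in total surplus = -2205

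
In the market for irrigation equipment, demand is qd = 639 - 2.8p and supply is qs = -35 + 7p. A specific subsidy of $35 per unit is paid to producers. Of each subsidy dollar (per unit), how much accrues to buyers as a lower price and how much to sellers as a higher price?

Buyers gain $25 per unit; sellers gain $10 per unit

Pre-subsidy: 639 - 2.8p = -35 + 7p gives p* = 3370/49, q* = 3125/7.
With the subsidy, sellers receive ps = pb + 35 for each unit, where pb is the price buyers pay.
Supply in terms of pb becomes qs = -35 + 7(pb + 35) = 210 + 7pb. Setting this equal to demand: 639 - 2.8pb = 210 + 7pb, so pb = 2145/49.
Sellers receive ps = 2145/49 + 35 = 3860/49; q' = 639 − 2.8·(2145/49) = 3615/7.
Buyers' price falls by p* − pb = 3370/49 − 2145/49 = 25; sellers' price rises by ps − p* = 3860/49 − 3370/49 = 10.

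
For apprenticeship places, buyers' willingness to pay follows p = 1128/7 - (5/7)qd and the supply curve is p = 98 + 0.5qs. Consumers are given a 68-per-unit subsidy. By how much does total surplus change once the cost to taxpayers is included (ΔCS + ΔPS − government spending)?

Pre-subsidy: 1128/7 - (5/7)q = 98 + 0.5q gives q* = 52 and p* = 124.
With the rebate, buyers effectively pay pb = ps − 68, where ps is the price sellers receive.
On the curves, pb = 1128/7 - (5/7)q and ps = 98 + 0.5q; the wedge ps − pb = 68 gives 98 + 0.5q − (1128/7 - (5/7)q) = 68, so q' = 108.
Then pb = 1128/7 − (5/7)·108 = 84 and ps = 98 + 0.5·108 = 152.
ΔCS = ½(52 + 108)(124 − 84) = 3200; ΔPS = ½(52 + 108)(152 − 124) = 2240.
Government spending = 68 × 108 = 7344.
Net change = 3200 + 2240 − 7344 = -1904. The loss equals the DWL triangle ½·68·56.

Net change in total surplus = -1904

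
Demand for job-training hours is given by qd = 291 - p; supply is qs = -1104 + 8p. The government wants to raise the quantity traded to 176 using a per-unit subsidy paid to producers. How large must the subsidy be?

At q = 176, invert demand for the buyer price: pb = (291 − 176)/1 = 115; invert supply for the seller price: ps = (176 − (-1104))/8 = 160.
The subsidy must fill the gap: s = ps − pb = 160 − 115 = 45.

Required subsidy s = 45 per unit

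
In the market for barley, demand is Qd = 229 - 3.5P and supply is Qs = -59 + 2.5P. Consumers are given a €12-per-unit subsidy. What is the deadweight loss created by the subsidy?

Deadweight loss = €105

Pre-subsidy: 229 - 3.5P = -59 + 2.5P gives P* = 48, Q* = 61.
With the rebate, buyers effectively pay Pb = Ps − 12, where Ps is the price sellers receive.
Demand in terms of Ps becomes Qd = 229 − 3.5(Ps − 12) = 271 - 3.5Ps. Setting this equal to supply: 271 - 3.5Ps = -59 + 2.5Ps, so Ps = 55.
Buyers pay Pb = 55 − 12 = 43; Q' = -59 + 2.5·55 = 78.5.
The subsidy expands output by 78.5 − 61 = 17.5 past the efficient level; on those units the gap between marginal cost and willingness to pay runs from 0 up to 12.
DWL = ½ × 12 × 17.5 = 105.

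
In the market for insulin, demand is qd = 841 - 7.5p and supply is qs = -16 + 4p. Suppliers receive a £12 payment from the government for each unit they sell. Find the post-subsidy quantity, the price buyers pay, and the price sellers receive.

q' = 7208/23; buyers pay 1618/23; sellers receive 1894/23

Pre-subsidy: 841 - 7.5p = -16 + 4p gives p* = 1714/23, q* = 6488/23.
With the subsidy, sellers receive ps = pb + 12 for each unit, where pb is the price buyers pay.
Supply in terms of pb becomes qs = -16 + 4(pb + 12) = 32 + 4pb. Setting this equal to demand: 841 - 7.5pb = 32 + 4pb, so pb = 1618/23.
Sellers receive ps = 1618/23 + 12 = 1894/23; q' = 841 − 7.5·(1618/23) = 7208/23.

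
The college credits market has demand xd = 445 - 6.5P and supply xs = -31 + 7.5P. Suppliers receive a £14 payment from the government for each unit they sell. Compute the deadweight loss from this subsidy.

Pre-subsidy: 445 - 6.5P = -31 + 7.5P gives P* = 34, x* = 224.
With the subsidy, sellers receive Ps = Pb + 14 for each unit, where Pb is the price buyers pay.
Supply in terms of Pb becomes xs = -31 + 7.5(Pb + 14) = 74 + 7.5Pb. Setting this equal to demand: 445 - 6.5Pb = 74 + 7.5Pb, so Pb = 26.5.
Sellers receive Ps = 26.5 + 14 = 40.5; x' = 445 − 6.5·26.5 = 272.75.
The subsidy expands output by 272.75 − 224 = 48.75 past the efficient level; on those units the gap between marginal cost and willingness to pay runs from 0 up to 14.
DWL = ½ × 14 × 48.75 = 341.25.

Deadweight loss = £341.25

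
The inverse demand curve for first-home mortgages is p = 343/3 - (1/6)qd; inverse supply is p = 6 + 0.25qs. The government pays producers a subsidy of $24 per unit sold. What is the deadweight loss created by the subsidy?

Deadweight loss = $691.2

Pre-subsidy: 343/3 - (1/6)q = 6 + 0.25q gives q* = 260 and p* = 71.
With the subsidy, sellers receive ps = pb + 24 for each unit, where pb is the price buyers pay.
On the curves, pb = 343/3 - (1/6)q and ps = 6 + 0.25q; the wedge ps − pb = 24 gives 6 + 0.25q − (343/3 - (1/6)q) = 24, so q' = 317.6.
Then pb = 343/3 − (1/6)·317.6 = 61.4 and ps = 6 + 0.25·317.6 = 85.4.
The subsidy expands output by 317.6 − 260 = 57.6 past the efficient level; on those units the gap between marginal cost and willingness to pay runs from 0 up to 24.
DWL = ½ × 24 × 57.6 = 691.2.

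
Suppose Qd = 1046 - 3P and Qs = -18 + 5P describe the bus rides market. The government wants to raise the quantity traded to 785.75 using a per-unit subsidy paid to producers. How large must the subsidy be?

Required subsidy s = 74 per unit

At Q = 785.75, invert demand for the buyer price: Pb = (1046 − 785.75)/3 = 86.75; invert supply for the seller price: Ps = (785.75 − (-18))/5 = 160.75.
The subsidy must fill the gap: s = Ps − Pb = 160.75 − 86.75 = 74.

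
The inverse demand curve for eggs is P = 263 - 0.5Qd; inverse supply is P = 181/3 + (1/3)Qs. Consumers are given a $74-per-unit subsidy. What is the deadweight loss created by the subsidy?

Deadweight loss = $3285.6

Pre-subsidy: 263 - 0.5Q = 181/3 + (1/3)Q gives Q* = 243.2 and P* = 141.4.
With the rebate, buyers effectively pay Pb = Ps − 74, where Ps is the price sellers receive.
On the curves, Pb = 263 - 0.5Q and Ps = 181/3 + (1/3)Q; the wedge Ps − Pb = 74 gives 181/3 + (1/3)Q − (263 - 0.5Q) = 74, so Q' = 332.
Then Pb = 263 − 0.5·332 = 97 and Ps = 181/3 + (1/3)·332 = 171.
The subsidy expands output by 332 − 243.2 = 88.8 past the efficient level; on those units the gap between marginal cost and willingness to pay runs from 0 up to 74.
DWL = ½ × 74 × 88.8 = 3285.6.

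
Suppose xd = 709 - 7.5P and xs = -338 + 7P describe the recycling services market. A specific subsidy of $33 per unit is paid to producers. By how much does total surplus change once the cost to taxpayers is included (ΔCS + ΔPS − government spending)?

Net change in total surplus = -114345/58

Pre-subsidy: 709 - 7.5P = -338 + 7P gives P* = 2094/29, x* = 4856/29.
With the subsidy, sellers receive Ps = Pb + 33 for each unit, where Pb is the price buyers pay.
Supply in terms of Pb becomes xs = -338 + 7(Pb + 33) = -107 + 7Pb. Setting this equal to demand: 709 - 7.5Pb = -107 + 7Pb, so Pb = 1632/29.
Sellers receive Ps = 1632/29 + 33 = 2589/29; x' = 709 − 7.5·(1632/29) = 8321/29.
ΔCS = ½(4856/29 + 8321/29)(2094/29 − 1632/29) = 3043887/841; ΔPS = ½(4856/29 + 8321/29)(2589/29 − 2094/29) = 6522615/1682.
Government spending = 33 × 8321/29 = 274593/29.
Net change = 3043887/841 + 6522615/1682 − 274593/29 = -114345/58. The loss equals the DWL triangle ½·33·3465/29.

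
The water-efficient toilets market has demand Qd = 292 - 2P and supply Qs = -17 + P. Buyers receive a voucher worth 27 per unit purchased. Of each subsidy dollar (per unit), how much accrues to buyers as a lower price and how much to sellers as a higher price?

Pre-subsidy: 292 - 2P = -17 + P gives P* = 103, Q* = 86.
With the rebate, buyers effectively pay Pb = Ps − 27, where Ps is the price sellers receive.
Demand in terms of Ps becomes Qd = 292 − 2(Ps − 27) = 346 - 2Ps. Setting this equal to supply: 346 - 2Ps = -17 + Ps, so Ps = 121.
Buyers pay Pb = 121 − 27 = 94; Q' = -17 + 1·121 = 104.
Buyers' price falls by P* − Pb = 103 − 94 = 9; sellers' price rises by Ps − P* = 121 − 103 = 18.

Buyers gain 9 per unit; sellers gain 18 per unit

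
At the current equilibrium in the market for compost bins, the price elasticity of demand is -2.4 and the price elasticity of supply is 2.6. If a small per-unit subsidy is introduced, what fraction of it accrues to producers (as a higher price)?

Producer share = 0.48

For a small subsidy around the equilibrium, the benefit split depends on the relative slopes, which at a point are proportional to the elasticities.
Buyer share = εs/(εs + |εd|) = 2.6/(2.6 + 2.4) = 0.52; seller share = |εd|/(εs + |εd|) = 0.48.
So producers capture 0.48 of the subsidy.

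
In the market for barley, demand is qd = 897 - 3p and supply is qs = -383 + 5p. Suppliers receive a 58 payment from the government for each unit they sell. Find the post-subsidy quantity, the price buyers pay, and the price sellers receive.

Pre-subsidy: 897 - 3p = -383 + 5p gives p* = 160, q* = 417.
With the subsidy, sellers receive ps = pb + 58 for each unit, where pb is the price buyers pay.
Supply in terms of pb becomes qs = -383 + 5(pb + 58) = -93 + 5pb. Setting this equal to demand: 897 - 3pb = -93 + 5pb, so pb = 123.75.
Sellers receive ps = 123.75 + 58 = 181.75; q' = 897 − 3·123.75 = 525.75.

q' = 525.75; buyers pay 123.75; sellers receive 181.75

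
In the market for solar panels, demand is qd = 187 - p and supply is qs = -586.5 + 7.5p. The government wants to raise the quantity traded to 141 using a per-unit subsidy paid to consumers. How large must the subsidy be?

Required subsidy s = 51 per unit

At q = 141, invert demand for the buyer price: pb = (187 − 141)/1 = 46; invert supply for the seller price: ps = (141 − (-586.5))/7.5 = 97.
The subsidy must fill the gap: s = ps − pb = 97 − 46 = 51.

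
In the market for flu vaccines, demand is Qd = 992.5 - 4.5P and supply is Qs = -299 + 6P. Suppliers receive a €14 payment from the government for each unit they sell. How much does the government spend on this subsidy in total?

Government cost = €6650

Pre-subsidy: 992.5 - 4.5P = -299 + 6P gives P* = 123, Q* = 439.
With the subsidy, sellers receive Ps = Pb + 14 for each unit, where Pb is the price buyers pay.
Supply in terms of Pb becomes Qs = -299 + 6(Pb + 14) = -215 + 6Pb. Setting this equal to demand: 992.5 - 4.5Pb = -215 + 6Pb, so Pb = 115.
Sellers receive Ps = 115 + 14 = 129; Q' = 992.5 − 4.5·115 = 475.
Government outlay = subsidy × quantity = 14 × 475 = 6650.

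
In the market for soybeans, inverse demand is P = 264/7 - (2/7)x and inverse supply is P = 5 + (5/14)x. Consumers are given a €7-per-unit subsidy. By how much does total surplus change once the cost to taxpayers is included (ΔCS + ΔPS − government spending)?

Net change in total surplus = -343/9

Pre-subsidy: 264/7 - (2/7)x = 5 + (5/14)x gives x* = 458/9 and P* = 1460/63.
With the rebate, buyers effectively pay Pb = Ps − 7, where Ps is the price sellers receive.
On the curves, Pb = 264/7 - (2/7)x and Ps = 5 + (5/14)x; the wedge Ps − Pb = 7 gives 5 + (5/14)x − (264/7 - (2/7)x) = 7, so x' = 556/9.
Then Pb = 264/7 − (2/7)·(556/9) = 1264/63 and Ps = 5 + (5/14)·(556/9) = 1705/63.
ΔCS = ½(458/9 + 556/9)(1460/63 − 1264/63) = 4732/27; ΔPS = ½(458/9 + 556/9)(1705/63 − 1460/63) = 5915/27.
Government spending = 7 × 556/9 = 3892/9.
Net change = 4732/27 + 5915/27 − 3892/9 = -343/9. The loss equals the DWL triangle ½·7·98/9.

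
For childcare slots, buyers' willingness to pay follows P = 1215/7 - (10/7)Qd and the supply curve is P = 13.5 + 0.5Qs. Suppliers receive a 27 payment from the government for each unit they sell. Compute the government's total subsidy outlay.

Government cost = 2619

Pre-subsidy: 1215/7 - (10/7)Q = 13.5 + 0.5Q gives Q* = 83 and P* = 55.
With the subsidy, sellers receive Ps = Pb + 27 for each unit, where Pb is the price buyers pay.
On the curves, Pb = 1215/7 - (10/7)Q and Ps = 13.5 + 0.5Q; the wedge Ps − Pb = 27 gives 13.5 + 0.5Q − (1215/7 - (10/7)Q) = 27, so Q' = 97.
Then Pb = 1215/7 − (10/7)·97 = 35 and Ps = 13.5 + 0.5·97 = 62.
Government outlay = subsidy × quantity = 27 × 97 = 2619.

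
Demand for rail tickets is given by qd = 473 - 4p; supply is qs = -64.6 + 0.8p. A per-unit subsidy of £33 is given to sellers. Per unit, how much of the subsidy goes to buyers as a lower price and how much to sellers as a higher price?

Pre-subsidy: 473 - 4p = -64.6 + 0.8p gives p* = 112, q* = 25.
With the subsidy, sellers receive ps = pb + 33 for each unit, where pb is the price buyers pay.
Supply in terms of pb becomes qs = -64.6 + 0.8(pb + 33) = -38.2 + 0.8pb. Setting this equal to demand: 473 - 4pb = -38.2 + 0.8pb, so pb = 106.5.
Sellers receive ps = 106.5 + 33 = 139.5; q' = 473 − 4·106.5 = 47.
Buyers' price falls by p* − pb = 112 − 106.5 = 5.5; sellers' price rises by ps − p* = 139.5 − 112 = 27.5.

Buyers gain £5.5 per unit; sellers gain £27.5 per unit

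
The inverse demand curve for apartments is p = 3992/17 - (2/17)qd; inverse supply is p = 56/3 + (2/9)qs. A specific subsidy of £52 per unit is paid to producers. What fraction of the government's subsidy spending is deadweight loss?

Pre-subsidy: 3992/17 - (2/17)q = 56/3 + (2/9)q gives q* = 636 and p* = 160.
With the subsidy, sellers receive ps = pb + 52 for each unit, where pb is the price buyers pay.
On the curves, pb = 3992/17 - (2/17)q and ps = 56/3 + (2/9)q; the wedge ps − pb = 52 gives 56/3 + (2/9)q − (3992/17 - (2/17)q) = 52, so q' = 789.
Then pb = 3992/17 − (2/17)·789 = 142 and ps = 56/3 + (2/9)·789 = 194.
ΔCS = ½(636 + 789)(160 − 142) = 12825; ΔPS = ½(636 + 789)(194 − 160) = 24225.
Government spending = 52 × 789 = 41028.
DWL = ½ × 52 × (789 − 636) = 3978; fraction = 3978 / 41028 = 51/526.

DWL / government spending = 51/526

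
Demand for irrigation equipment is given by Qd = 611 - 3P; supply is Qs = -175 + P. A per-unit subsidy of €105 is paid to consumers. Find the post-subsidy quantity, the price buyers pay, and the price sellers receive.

Q' = 100.25; buyers pay €170.25; sellers receive €275.25

Pre-subsidy: 611 - 3P = -175 + P gives P* = 196.5, Q* = 21.5.
With the rebate, buyers effectively pay Pb = Ps − 105, where Ps is the price sellers receive.
Demand in terms of Ps becomes Qd = 611 − 3(Ps − 105) = 926 - 3Ps. Setting this equal to supply: 926 - 3Ps = -175 + Ps, so Ps = 275.25.
Buyers pay Pb = 275.25 − 105 = 170.25; Q' = -175 + 1·275.25 = 100.25.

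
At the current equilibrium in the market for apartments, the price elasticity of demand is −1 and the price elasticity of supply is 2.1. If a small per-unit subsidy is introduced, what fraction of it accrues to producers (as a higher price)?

For a small subsidy around the equilibrium, the benefit split depends on the relative slopes, which at a point are proportional to the elasticities.
Buyer share = εs/(εs + |εd|) = 2.1/(2.1 + 1) = 21/31; seller share = |εd|/(εs + |εd|) = 10/31.
So producers capture 10/31 of the subsidy.

Producer share = 10/31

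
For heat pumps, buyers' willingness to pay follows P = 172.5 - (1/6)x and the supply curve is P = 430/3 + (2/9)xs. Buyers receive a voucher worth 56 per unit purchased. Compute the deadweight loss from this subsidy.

Deadweight loss = 4032

Pre-subsidy: 172.5 - (1/6)x = 430/3 + (2/9)x gives x* = 75 and P* = 160.
With the rebate, buyers effectively pay Pb = Ps − 56, where Ps is the price sellers receive.
On the curves, Pb = 172.5 - (1/6)x and Ps = 430/3 + (2/9)x; the wedge Ps − Pb = 56 gives 430/3 + (2/9)x − (172.5 - (1/6)x) = 56, so x' = 219.
Then Pb = 172.5 − (1/6)·219 = 136 and Ps = 430/3 + (2/9)·219 = 192.
The subsidy expands output by 219 − 75 = 144 past the efficient level; on those units the gap between marginal cost and willingness to pay runs from 0 up to 56.
DWL = ½ × 56 × 144 = 4032.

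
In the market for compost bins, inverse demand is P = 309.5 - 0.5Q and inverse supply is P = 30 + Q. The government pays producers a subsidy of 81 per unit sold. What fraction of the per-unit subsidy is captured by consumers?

Pre-subsidy: 309.5 - 0.5Q = 30 + Q gives Q* = 559/3 and P* = 649/3.
With the subsidy, sellers receive Ps = Pb + 81 for each unit, where Pb is the price buyers pay.
On the curves, Pb = 309.5 - 0.5Q and Ps = 30 + Q; the wedge Ps − Pb = 81 gives 30 + Q − (309.5 - 0.5Q) = 81, so Q' = 721/3.
Then Pb = 309.5 − 0.5·(721/3) = 568/3 and Ps = 30 + 1·(721/3) = 811/3.
Buyers' price falls by P* − Pb = 649/3 − 568/3 = 27; sellers' price rises by Ps − P* = 811/3 − 649/3 = 54.
So consumers capture 27/81 = 1/3 of each unit of subsidy.

Consumer share = 1/3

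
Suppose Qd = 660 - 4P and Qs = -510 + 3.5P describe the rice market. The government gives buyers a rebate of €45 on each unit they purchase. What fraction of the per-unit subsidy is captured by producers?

Pre-subsidy: 660 - 4P = -510 + 3.5P gives P* = 156, Q* = 36.
With the rebate, buyers effectively pay Pb = Ps − 45, where Ps is the price sellers receive.
Demand in terms of Ps becomes Qd = 660 − 4(Ps − 45) = 840 - 4Ps. Setting this equal to supply: 840 - 4Ps = -510 + 3.5Ps, so Ps = 180.
Buyers pay Pb = 180 − 45 = 135; Q' = -510 + 3.5·180 = 120.
Buyers' price falls by P* − Pb = 156 − 135 = 21; sellers' price rises by Ps − P* = 180 − 156 = 24.
So producers capture 24/45 = 8/15 of each unit of subsidy.

Producer share = 8/15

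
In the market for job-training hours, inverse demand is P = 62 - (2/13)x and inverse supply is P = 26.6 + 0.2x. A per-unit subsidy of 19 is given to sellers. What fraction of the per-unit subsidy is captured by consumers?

Consumer share = 10/23

Pre-subsidy: 62 - (2/13)x = 26.6 + 0.2x gives x* = 2301/23 and P* = 1072/23.
With the subsidy, sellers receive Ps = Pb + 19 for each unit, where Pb is the price buyers pay.
On the curves, Pb = 62 - (2/13)x and Ps = 26.6 + 0.2x; the wedge Ps − Pb = 19 gives 26.6 + 0.2x − (62 - (2/13)x) = 19, so x' = 3536/23.
Then Pb = 62 − (2/13)·(3536/23) = 882/23 and Ps = 26.6 + 0.2·(3536/23) = 1319/23.
Buyers' price falls by P* − Pb = 1072/23 − 882/23 = 190/23; sellers' price rises by Ps − P* = 1319/23 − 1072/23 = 247/23.
So consumers capture (190/23)/19 = 10/23 of each unit of subsidy.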